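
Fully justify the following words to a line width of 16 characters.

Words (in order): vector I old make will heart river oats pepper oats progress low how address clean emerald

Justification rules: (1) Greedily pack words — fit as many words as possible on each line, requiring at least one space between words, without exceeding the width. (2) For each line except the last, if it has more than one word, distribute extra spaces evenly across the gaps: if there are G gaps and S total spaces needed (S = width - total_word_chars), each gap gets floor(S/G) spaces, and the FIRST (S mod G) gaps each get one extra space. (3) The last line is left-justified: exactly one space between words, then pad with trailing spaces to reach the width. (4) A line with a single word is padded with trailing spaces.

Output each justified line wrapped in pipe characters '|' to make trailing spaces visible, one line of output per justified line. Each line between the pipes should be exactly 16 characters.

Answer: |vector   I   old|
|make  will heart|
|river       oats|
|pepper      oats|
|progress low how|
|address    clean|
|emerald         |

Derivation:
Line 1: ['vector', 'I', 'old'] (min_width=12, slack=4)
Line 2: ['make', 'will', 'heart'] (min_width=15, slack=1)
Line 3: ['river', 'oats'] (min_width=10, slack=6)
Line 4: ['pepper', 'oats'] (min_width=11, slack=5)
Line 5: ['progress', 'low', 'how'] (min_width=16, slack=0)
Line 6: ['address', 'clean'] (min_width=13, slack=3)
Line 7: ['emerald'] (min_width=7, slack=9)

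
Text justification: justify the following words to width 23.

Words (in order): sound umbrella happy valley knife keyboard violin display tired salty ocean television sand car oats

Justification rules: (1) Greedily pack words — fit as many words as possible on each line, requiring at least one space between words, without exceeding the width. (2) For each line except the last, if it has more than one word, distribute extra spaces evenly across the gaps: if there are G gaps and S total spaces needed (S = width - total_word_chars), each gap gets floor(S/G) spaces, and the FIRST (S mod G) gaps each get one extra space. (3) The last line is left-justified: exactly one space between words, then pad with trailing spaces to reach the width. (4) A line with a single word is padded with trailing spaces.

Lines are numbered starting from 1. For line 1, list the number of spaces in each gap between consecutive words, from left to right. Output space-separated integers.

Answer: 3 2

Derivation:
Line 1: ['sound', 'umbrella', 'happy'] (min_width=20, slack=3)
Line 2: ['valley', 'knife', 'keyboard'] (min_width=21, slack=2)
Line 3: ['violin', 'display', 'tired'] (min_width=20, slack=3)
Line 4: ['salty', 'ocean', 'television'] (min_width=22, slack=1)
Line 5: ['sand', 'car', 'oats'] (min_width=13, slack=10)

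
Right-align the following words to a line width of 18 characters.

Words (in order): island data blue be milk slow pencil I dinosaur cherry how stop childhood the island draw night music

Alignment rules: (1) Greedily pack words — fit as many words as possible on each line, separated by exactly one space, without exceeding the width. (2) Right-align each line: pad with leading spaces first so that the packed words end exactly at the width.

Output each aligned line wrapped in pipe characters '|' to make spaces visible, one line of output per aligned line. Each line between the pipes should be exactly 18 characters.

Answer: |  island data blue|
|      be milk slow|
| pencil I dinosaur|
|   cherry how stop|
|     childhood the|
| island draw night|
|             music|

Derivation:
Line 1: ['island', 'data', 'blue'] (min_width=16, slack=2)
Line 2: ['be', 'milk', 'slow'] (min_width=12, slack=6)
Line 3: ['pencil', 'I', 'dinosaur'] (min_width=17, slack=1)
Line 4: ['cherry', 'how', 'stop'] (min_width=15, slack=3)
Line 5: ['childhood', 'the'] (min_width=13, slack=5)
Line 6: ['island', 'draw', 'night'] (min_width=17, slack=1)
Line 7: ['music'] (min_width=5, slack=13)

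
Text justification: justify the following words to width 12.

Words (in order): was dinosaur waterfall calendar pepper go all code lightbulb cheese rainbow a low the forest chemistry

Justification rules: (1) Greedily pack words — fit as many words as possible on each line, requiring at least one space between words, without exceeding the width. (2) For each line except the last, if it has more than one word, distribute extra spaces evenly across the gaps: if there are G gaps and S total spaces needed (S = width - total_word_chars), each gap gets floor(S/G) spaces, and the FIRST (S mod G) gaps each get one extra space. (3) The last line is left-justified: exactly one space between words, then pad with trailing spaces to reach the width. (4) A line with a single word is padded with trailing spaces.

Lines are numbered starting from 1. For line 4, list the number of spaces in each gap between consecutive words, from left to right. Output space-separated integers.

Answer: 4

Derivation:
Line 1: ['was', 'dinosaur'] (min_width=12, slack=0)
Line 2: ['waterfall'] (min_width=9, slack=3)
Line 3: ['calendar'] (min_width=8, slack=4)
Line 4: ['pepper', 'go'] (min_width=9, slack=3)
Line 5: ['all', 'code'] (min_width=8, slack=4)
Line 6: ['lightbulb'] (min_width=9, slack=3)
Line 7: ['cheese'] (min_width=6, slack=6)
Line 8: ['rainbow', 'a'] (min_width=9, slack=3)
Line 9: ['low', 'the'] (min_width=7, slack=5)
Line 10: ['forest'] (min_width=6, slack=6)
Line 11: ['chemistry'] (min_width=9, slack=3)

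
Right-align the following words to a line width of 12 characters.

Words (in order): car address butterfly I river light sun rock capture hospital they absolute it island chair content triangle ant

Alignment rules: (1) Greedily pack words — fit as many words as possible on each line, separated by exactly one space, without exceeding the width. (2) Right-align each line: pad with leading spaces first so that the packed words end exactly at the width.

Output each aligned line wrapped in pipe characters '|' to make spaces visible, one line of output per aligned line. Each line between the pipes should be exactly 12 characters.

Line 1: ['car', 'address'] (min_width=11, slack=1)
Line 2: ['butterfly', 'I'] (min_width=11, slack=1)
Line 3: ['river', 'light'] (min_width=11, slack=1)
Line 4: ['sun', 'rock'] (min_width=8, slack=4)
Line 5: ['capture'] (min_width=7, slack=5)
Line 6: ['hospital'] (min_width=8, slack=4)
Line 7: ['they'] (min_width=4, slack=8)
Line 8: ['absolute', 'it'] (min_width=11, slack=1)
Line 9: ['island', 'chair'] (min_width=12, slack=0)
Line 10: ['content'] (min_width=7, slack=5)
Line 11: ['triangle', 'ant'] (min_width=12, slack=0)

Answer: | car address|
| butterfly I|
| river light|
|    sun rock|
|     capture|
|    hospital|
|        they|
| absolute it|
|island chair|
|     content|
|triangle ant|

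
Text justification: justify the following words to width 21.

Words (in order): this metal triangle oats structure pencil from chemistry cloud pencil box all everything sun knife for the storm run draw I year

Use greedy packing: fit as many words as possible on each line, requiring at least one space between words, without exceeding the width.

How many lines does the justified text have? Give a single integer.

Answer: 7

Derivation:
Line 1: ['this', 'metal', 'triangle'] (min_width=19, slack=2)
Line 2: ['oats', 'structure', 'pencil'] (min_width=21, slack=0)
Line 3: ['from', 'chemistry', 'cloud'] (min_width=20, slack=1)
Line 4: ['pencil', 'box', 'all'] (min_width=14, slack=7)
Line 5: ['everything', 'sun', 'knife'] (min_width=20, slack=1)
Line 6: ['for', 'the', 'storm', 'run'] (min_width=17, slack=4)
Line 7: ['draw', 'I', 'year'] (min_width=11, slack=10)
Total lines: 7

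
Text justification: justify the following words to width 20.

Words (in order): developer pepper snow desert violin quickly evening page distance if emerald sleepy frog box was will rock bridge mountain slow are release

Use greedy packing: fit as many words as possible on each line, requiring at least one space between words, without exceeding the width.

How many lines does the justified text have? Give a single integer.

Line 1: ['developer', 'pepper'] (min_width=16, slack=4)
Line 2: ['snow', 'desert', 'violin'] (min_width=18, slack=2)
Line 3: ['quickly', 'evening', 'page'] (min_width=20, slack=0)
Line 4: ['distance', 'if', 'emerald'] (min_width=19, slack=1)
Line 5: ['sleepy', 'frog', 'box', 'was'] (min_width=19, slack=1)
Line 6: ['will', 'rock', 'bridge'] (min_width=16, slack=4)
Line 7: ['mountain', 'slow', 'are'] (min_width=17, slack=3)
Line 8: ['release'] (min_width=7, slack=13)
Total lines: 8

Answer: 8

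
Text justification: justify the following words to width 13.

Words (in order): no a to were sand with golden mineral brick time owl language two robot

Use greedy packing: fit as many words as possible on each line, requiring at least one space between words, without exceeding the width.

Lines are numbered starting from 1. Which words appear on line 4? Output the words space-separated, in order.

Line 1: ['no', 'a', 'to', 'were'] (min_width=12, slack=1)
Line 2: ['sand', 'with'] (min_width=9, slack=4)
Line 3: ['golden'] (min_width=6, slack=7)
Line 4: ['mineral', 'brick'] (min_width=13, slack=0)
Line 5: ['time', 'owl'] (min_width=8, slack=5)
Line 6: ['language', 'two'] (min_width=12, slack=1)
Line 7: ['robot'] (min_width=5, slack=8)

Answer: mineral brick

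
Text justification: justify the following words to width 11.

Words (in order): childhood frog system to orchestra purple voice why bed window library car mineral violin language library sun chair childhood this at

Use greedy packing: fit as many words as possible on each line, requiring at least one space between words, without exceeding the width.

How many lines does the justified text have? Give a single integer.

Line 1: ['childhood'] (min_width=9, slack=2)
Line 2: ['frog', 'system'] (min_width=11, slack=0)
Line 3: ['to'] (min_width=2, slack=9)
Line 4: ['orchestra'] (min_width=9, slack=2)
Line 5: ['purple'] (min_width=6, slack=5)
Line 6: ['voice', 'why'] (min_width=9, slack=2)
Line 7: ['bed', 'window'] (min_width=10, slack=1)
Line 8: ['library', 'car'] (min_width=11, slack=0)
Line 9: ['mineral'] (min_width=7, slack=4)
Line 10: ['violin'] (min_width=6, slack=5)
Line 11: ['language'] (min_width=8, slack=3)
Line 12: ['library', 'sun'] (min_width=11, slack=0)
Line 13: ['chair'] (min_width=5, slack=6)
Line 14: ['childhood'] (min_width=9, slack=2)
Line 15: ['this', 'at'] (min_width=7, slack=4)
Total lines: 15

Answer: 15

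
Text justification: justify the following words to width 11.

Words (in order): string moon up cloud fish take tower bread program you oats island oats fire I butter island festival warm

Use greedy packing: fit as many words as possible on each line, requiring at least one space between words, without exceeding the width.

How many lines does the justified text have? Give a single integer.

Answer: 11

Derivation:
Line 1: ['string', 'moon'] (min_width=11, slack=0)
Line 2: ['up', 'cloud'] (min_width=8, slack=3)
Line 3: ['fish', 'take'] (min_width=9, slack=2)
Line 4: ['tower', 'bread'] (min_width=11, slack=0)
Line 5: ['program', 'you'] (min_width=11, slack=0)
Line 6: ['oats', 'island'] (min_width=11, slack=0)
Line 7: ['oats', 'fire', 'I'] (min_width=11, slack=0)
Line 8: ['butter'] (min_width=6, slack=5)
Line 9: ['island'] (min_width=6, slack=5)
Line 10: ['festival'] (min_width=8, slack=3)
Line 11: ['warm'] (min_width=4, slack=7)
Total lines: 11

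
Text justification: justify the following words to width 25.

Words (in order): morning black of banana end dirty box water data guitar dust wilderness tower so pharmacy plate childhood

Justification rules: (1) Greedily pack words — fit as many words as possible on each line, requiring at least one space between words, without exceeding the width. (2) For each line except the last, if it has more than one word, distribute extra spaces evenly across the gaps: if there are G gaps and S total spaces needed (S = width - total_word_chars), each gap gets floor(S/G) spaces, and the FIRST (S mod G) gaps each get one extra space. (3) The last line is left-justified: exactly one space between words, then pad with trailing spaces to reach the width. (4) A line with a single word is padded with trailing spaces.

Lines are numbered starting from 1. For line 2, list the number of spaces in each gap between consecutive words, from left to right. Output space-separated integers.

Line 1: ['morning', 'black', 'of', 'banana'] (min_width=23, slack=2)
Line 2: ['end', 'dirty', 'box', 'water', 'data'] (min_width=24, slack=1)
Line 3: ['guitar', 'dust', 'wilderness'] (min_width=22, slack=3)
Line 4: ['tower', 'so', 'pharmacy', 'plate'] (min_width=23, slack=2)
Line 5: ['childhood'] (min_width=9, slack=16)

Answer: 2 1 1 1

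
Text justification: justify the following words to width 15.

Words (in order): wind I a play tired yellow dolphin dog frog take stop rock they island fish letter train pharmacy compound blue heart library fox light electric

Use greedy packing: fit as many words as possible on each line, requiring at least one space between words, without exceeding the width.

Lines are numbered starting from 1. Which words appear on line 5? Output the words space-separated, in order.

Answer: rock they

Derivation:
Line 1: ['wind', 'I', 'a', 'play'] (min_width=13, slack=2)
Line 2: ['tired', 'yellow'] (min_width=12, slack=3)
Line 3: ['dolphin', 'dog'] (min_width=11, slack=4)
Line 4: ['frog', 'take', 'stop'] (min_width=14, slack=1)
Line 5: ['rock', 'they'] (min_width=9, slack=6)
Line 6: ['island', 'fish'] (min_width=11, slack=4)
Line 7: ['letter', 'train'] (min_width=12, slack=3)
Line 8: ['pharmacy'] (min_width=8, slack=7)
Line 9: ['compound', 'blue'] (min_width=13, slack=2)
Line 10: ['heart', 'library'] (min_width=13, slack=2)
Line 11: ['fox', 'light'] (min_width=9, slack=6)
Line 12: ['electric'] (min_width=8, slack=7)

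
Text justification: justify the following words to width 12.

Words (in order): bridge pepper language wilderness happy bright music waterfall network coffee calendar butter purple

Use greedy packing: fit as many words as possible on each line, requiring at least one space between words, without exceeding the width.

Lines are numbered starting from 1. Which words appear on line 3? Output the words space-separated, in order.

Answer: language

Derivation:
Line 1: ['bridge'] (min_width=6, slack=6)
Line 2: ['pepper'] (min_width=6, slack=6)
Line 3: ['language'] (min_width=8, slack=4)
Line 4: ['wilderness'] (min_width=10, slack=2)
Line 5: ['happy', 'bright'] (min_width=12, slack=0)
Line 6: ['music'] (min_width=5, slack=7)
Line 7: ['waterfall'] (min_width=9, slack=3)
Line 8: ['network'] (min_width=7, slack=5)
Line 9: ['coffee'] (min_width=6, slack=6)
Line 10: ['calendar'] (min_width=8, slack=4)
Line 11: ['butter'] (min_width=6, slack=6)
Line 12: ['purple'] (min_width=6, slack=6)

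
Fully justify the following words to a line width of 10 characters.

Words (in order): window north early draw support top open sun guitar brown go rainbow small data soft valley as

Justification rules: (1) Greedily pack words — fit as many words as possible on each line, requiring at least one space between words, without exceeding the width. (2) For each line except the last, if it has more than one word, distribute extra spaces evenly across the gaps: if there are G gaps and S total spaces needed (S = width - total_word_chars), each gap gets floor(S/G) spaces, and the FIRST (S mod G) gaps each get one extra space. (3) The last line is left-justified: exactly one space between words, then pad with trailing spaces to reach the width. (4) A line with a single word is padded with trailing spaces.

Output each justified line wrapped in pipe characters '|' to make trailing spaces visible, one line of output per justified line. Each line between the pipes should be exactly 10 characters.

Answer: |window    |
|north     |
|early draw|
|support   |
|top   open|
|sun guitar|
|brown   go|
|rainbow   |
|small data|
|soft      |
|valley as |

Derivation:
Line 1: ['window'] (min_width=6, slack=4)
Line 2: ['north'] (min_width=5, slack=5)
Line 3: ['early', 'draw'] (min_width=10, slack=0)
Line 4: ['support'] (min_width=7, slack=3)
Line 5: ['top', 'open'] (min_width=8, slack=2)
Line 6: ['sun', 'guitar'] (min_width=10, slack=0)
Line 7: ['brown', 'go'] (min_width=8, slack=2)
Line 8: ['rainbow'] (min_width=7, slack=3)
Line 9: ['small', 'data'] (min_width=10, slack=0)
Line 10: ['soft'] (min_width=4, slack=6)
Line 11: ['valley', 'as'] (min_width=9, slack=1)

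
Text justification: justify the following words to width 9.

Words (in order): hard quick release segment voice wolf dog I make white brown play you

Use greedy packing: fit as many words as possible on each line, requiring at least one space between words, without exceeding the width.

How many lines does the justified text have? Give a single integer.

Answer: 10

Derivation:
Line 1: ['hard'] (min_width=4, slack=5)
Line 2: ['quick'] (min_width=5, slack=4)
Line 3: ['release'] (min_width=7, slack=2)
Line 4: ['segment'] (min_width=7, slack=2)
Line 5: ['voice'] (min_width=5, slack=4)
Line 6: ['wolf', 'dog'] (min_width=8, slack=1)
Line 7: ['I', 'make'] (min_width=6, slack=3)
Line 8: ['white'] (min_width=5, slack=4)
Line 9: ['brown'] (min_width=5, slack=4)
Line 10: ['play', 'you'] (min_width=8, slack=1)
Total lines: 10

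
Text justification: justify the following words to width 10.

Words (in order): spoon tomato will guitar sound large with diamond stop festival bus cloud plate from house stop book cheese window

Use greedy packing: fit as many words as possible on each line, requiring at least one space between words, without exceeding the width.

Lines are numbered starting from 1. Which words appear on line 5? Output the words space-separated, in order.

Line 1: ['spoon'] (min_width=5, slack=5)
Line 2: ['tomato'] (min_width=6, slack=4)
Line 3: ['will'] (min_width=4, slack=6)
Line 4: ['guitar'] (min_width=6, slack=4)
Line 5: ['sound'] (min_width=5, slack=5)
Line 6: ['large', 'with'] (min_width=10, slack=0)
Line 7: ['diamond'] (min_width=7, slack=3)
Line 8: ['stop'] (min_width=4, slack=6)
Line 9: ['festival'] (min_width=8, slack=2)
Line 10: ['bus', 'cloud'] (min_width=9, slack=1)
Line 11: ['plate', 'from'] (min_width=10, slack=0)
Line 12: ['house', 'stop'] (min_width=10, slack=0)
Line 13: ['book'] (min_width=4, slack=6)
Line 14: ['cheese'] (min_width=6, slack=4)
Line 15: ['window'] (min_width=6, slack=4)

Answer: sound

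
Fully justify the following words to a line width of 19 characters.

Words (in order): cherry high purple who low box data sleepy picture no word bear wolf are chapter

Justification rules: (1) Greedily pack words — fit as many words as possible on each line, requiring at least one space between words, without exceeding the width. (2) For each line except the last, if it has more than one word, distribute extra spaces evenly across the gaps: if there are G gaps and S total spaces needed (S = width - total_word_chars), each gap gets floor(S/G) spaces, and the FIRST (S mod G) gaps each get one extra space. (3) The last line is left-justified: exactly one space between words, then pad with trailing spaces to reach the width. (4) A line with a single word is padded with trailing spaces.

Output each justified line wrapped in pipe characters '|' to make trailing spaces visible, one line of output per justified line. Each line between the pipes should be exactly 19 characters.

Answer: |cherry  high purple|
|who  low  box  data|
|sleepy  picture  no|
|word  bear wolf are|
|chapter            |

Derivation:
Line 1: ['cherry', 'high', 'purple'] (min_width=18, slack=1)
Line 2: ['who', 'low', 'box', 'data'] (min_width=16, slack=3)
Line 3: ['sleepy', 'picture', 'no'] (min_width=17, slack=2)
Line 4: ['word', 'bear', 'wolf', 'are'] (min_width=18, slack=1)
Line 5: ['chapter'] (min_width=7, slack=12)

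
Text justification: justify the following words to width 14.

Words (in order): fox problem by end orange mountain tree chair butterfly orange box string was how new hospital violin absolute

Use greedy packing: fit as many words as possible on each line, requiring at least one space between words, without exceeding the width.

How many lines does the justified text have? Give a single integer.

Line 1: ['fox', 'problem', 'by'] (min_width=14, slack=0)
Line 2: ['end', 'orange'] (min_width=10, slack=4)
Line 3: ['mountain', 'tree'] (min_width=13, slack=1)
Line 4: ['chair'] (min_width=5, slack=9)
Line 5: ['butterfly'] (min_width=9, slack=5)
Line 6: ['orange', 'box'] (min_width=10, slack=4)
Line 7: ['string', 'was', 'how'] (min_width=14, slack=0)
Line 8: ['new', 'hospital'] (min_width=12, slack=2)
Line 9: ['violin'] (min_width=6, slack=8)
Line 10: ['absolute'] (min_width=8, slack=6)
Total lines: 10

Answer: 10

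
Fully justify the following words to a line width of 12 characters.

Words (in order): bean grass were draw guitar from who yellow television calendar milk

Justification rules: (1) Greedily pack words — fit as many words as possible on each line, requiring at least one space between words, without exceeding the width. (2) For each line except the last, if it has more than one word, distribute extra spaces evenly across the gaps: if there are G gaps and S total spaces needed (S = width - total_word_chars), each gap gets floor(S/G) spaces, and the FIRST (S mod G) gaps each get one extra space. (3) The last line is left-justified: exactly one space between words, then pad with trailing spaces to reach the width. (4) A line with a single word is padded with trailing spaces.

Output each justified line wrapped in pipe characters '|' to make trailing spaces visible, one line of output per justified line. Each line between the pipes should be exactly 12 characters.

Line 1: ['bean', 'grass'] (min_width=10, slack=2)
Line 2: ['were', 'draw'] (min_width=9, slack=3)
Line 3: ['guitar', 'from'] (min_width=11, slack=1)
Line 4: ['who', 'yellow'] (min_width=10, slack=2)
Line 5: ['television'] (min_width=10, slack=2)
Line 6: ['calendar'] (min_width=8, slack=4)
Line 7: ['milk'] (min_width=4, slack=8)

Answer: |bean   grass|
|were    draw|
|guitar  from|
|who   yellow|
|television  |
|calendar    |
|milk        |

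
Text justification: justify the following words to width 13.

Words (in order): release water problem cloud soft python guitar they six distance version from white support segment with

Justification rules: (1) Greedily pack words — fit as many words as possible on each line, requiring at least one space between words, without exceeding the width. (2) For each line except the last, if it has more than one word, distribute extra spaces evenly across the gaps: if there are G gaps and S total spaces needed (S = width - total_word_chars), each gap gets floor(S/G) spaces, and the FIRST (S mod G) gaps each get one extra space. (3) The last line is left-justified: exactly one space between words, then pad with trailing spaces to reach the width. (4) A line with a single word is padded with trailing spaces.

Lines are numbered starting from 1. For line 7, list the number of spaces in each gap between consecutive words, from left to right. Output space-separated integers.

Answer: 1

Derivation:
Line 1: ['release', 'water'] (min_width=13, slack=0)
Line 2: ['problem', 'cloud'] (min_width=13, slack=0)
Line 3: ['soft', 'python'] (min_width=11, slack=2)
Line 4: ['guitar', 'they'] (min_width=11, slack=2)
Line 5: ['six', 'distance'] (min_width=12, slack=1)
Line 6: ['version', 'from'] (min_width=12, slack=1)
Line 7: ['white', 'support'] (min_width=13, slack=0)
Line 8: ['segment', 'with'] (min_width=12, slack=1)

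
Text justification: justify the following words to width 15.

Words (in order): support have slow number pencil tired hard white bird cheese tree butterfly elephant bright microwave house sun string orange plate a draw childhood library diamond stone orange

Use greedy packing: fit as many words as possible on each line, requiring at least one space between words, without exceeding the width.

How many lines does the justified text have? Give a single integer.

Answer: 13

Derivation:
Line 1: ['support', 'have'] (min_width=12, slack=3)
Line 2: ['slow', 'number'] (min_width=11, slack=4)
Line 3: ['pencil', 'tired'] (min_width=12, slack=3)
Line 4: ['hard', 'white', 'bird'] (min_width=15, slack=0)
Line 5: ['cheese', 'tree'] (min_width=11, slack=4)
Line 6: ['butterfly'] (min_width=9, slack=6)
Line 7: ['elephant', 'bright'] (min_width=15, slack=0)
Line 8: ['microwave', 'house'] (min_width=15, slack=0)
Line 9: ['sun', 'string'] (min_width=10, slack=5)
Line 10: ['orange', 'plate', 'a'] (min_width=14, slack=1)
Line 11: ['draw', 'childhood'] (min_width=14, slack=1)
Line 12: ['library', 'diamond'] (min_width=15, slack=0)
Line 13: ['stone', 'orange'] (min_width=12, slack=3)
Total lines: 13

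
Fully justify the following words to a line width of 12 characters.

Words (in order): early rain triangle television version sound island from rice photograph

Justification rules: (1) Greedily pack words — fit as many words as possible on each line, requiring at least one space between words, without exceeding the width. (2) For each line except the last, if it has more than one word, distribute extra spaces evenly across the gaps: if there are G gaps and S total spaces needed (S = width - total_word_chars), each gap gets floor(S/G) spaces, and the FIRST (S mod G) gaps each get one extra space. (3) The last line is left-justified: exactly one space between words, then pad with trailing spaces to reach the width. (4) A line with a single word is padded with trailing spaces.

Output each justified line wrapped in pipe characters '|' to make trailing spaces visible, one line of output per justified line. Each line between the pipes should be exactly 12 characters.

Line 1: ['early', 'rain'] (min_width=10, slack=2)
Line 2: ['triangle'] (min_width=8, slack=4)
Line 3: ['television'] (min_width=10, slack=2)
Line 4: ['version'] (min_width=7, slack=5)
Line 5: ['sound', 'island'] (min_width=12, slack=0)
Line 6: ['from', 'rice'] (min_width=9, slack=3)
Line 7: ['photograph'] (min_width=10, slack=2)

Answer: |early   rain|
|triangle    |
|television  |
|version     |
|sound island|
|from    rice|
|photograph  |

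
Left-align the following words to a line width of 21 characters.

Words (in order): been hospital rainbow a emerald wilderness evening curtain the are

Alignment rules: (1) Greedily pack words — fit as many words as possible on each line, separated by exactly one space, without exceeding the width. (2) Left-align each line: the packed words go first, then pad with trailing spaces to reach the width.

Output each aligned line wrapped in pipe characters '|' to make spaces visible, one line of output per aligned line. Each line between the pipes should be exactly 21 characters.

Line 1: ['been', 'hospital', 'rainbow'] (min_width=21, slack=0)
Line 2: ['a', 'emerald', 'wilderness'] (min_width=20, slack=1)
Line 3: ['evening', 'curtain', 'the'] (min_width=19, slack=2)
Line 4: ['are'] (min_width=3, slack=18)

Answer: |been hospital rainbow|
|a emerald wilderness |
|evening curtain the  |
|are                  |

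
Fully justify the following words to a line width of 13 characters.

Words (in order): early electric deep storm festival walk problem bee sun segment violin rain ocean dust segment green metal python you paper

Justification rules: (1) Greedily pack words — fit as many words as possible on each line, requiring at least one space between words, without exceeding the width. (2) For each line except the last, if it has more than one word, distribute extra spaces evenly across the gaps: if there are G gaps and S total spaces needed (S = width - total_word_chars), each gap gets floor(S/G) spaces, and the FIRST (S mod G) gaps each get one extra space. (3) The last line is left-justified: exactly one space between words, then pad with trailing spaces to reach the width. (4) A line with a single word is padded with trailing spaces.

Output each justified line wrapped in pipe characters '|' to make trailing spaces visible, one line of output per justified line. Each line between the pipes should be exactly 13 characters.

Answer: |early        |
|electric deep|
|storm        |
|festival walk|
|problem   bee|
|sun   segment|
|violin   rain|
|ocean    dust|
|segment green|
|metal  python|
|you paper    |

Derivation:
Line 1: ['early'] (min_width=5, slack=8)
Line 2: ['electric', 'deep'] (min_width=13, slack=0)
Line 3: ['storm'] (min_width=5, slack=8)
Line 4: ['festival', 'walk'] (min_width=13, slack=0)
Line 5: ['problem', 'bee'] (min_width=11, slack=2)
Line 6: ['sun', 'segment'] (min_width=11, slack=2)
Line 7: ['violin', 'rain'] (min_width=11, slack=2)
Line 8: ['ocean', 'dust'] (min_width=10, slack=3)
Line 9: ['segment', 'green'] (min_width=13, slack=0)
Line 10: ['metal', 'python'] (min_width=12, slack=1)
Line 11: ['you', 'paper'] (min_width=9, slack=4)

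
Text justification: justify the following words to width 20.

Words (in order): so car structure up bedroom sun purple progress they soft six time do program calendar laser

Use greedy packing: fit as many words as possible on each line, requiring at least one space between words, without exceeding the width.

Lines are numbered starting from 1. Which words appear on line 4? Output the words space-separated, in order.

Answer: six time do program

Derivation:
Line 1: ['so', 'car', 'structure', 'up'] (min_width=19, slack=1)
Line 2: ['bedroom', 'sun', 'purple'] (min_width=18, slack=2)
Line 3: ['progress', 'they', 'soft'] (min_width=18, slack=2)
Line 4: ['six', 'time', 'do', 'program'] (min_width=19, slack=1)
Line 5: ['calendar', 'laser'] (min_width=14, slack=6)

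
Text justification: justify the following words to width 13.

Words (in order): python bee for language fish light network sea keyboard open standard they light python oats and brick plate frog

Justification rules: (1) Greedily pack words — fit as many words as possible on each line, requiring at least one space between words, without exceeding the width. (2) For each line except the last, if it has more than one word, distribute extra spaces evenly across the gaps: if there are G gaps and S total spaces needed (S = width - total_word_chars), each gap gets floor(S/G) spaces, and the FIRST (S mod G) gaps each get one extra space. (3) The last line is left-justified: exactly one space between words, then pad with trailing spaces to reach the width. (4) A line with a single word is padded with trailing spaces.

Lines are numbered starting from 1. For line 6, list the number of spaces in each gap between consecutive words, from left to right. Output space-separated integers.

Line 1: ['python', 'bee'] (min_width=10, slack=3)
Line 2: ['for', 'language'] (min_width=12, slack=1)
Line 3: ['fish', 'light'] (min_width=10, slack=3)
Line 4: ['network', 'sea'] (min_width=11, slack=2)
Line 5: ['keyboard', 'open'] (min_width=13, slack=0)
Line 6: ['standard', 'they'] (min_width=13, slack=0)
Line 7: ['light', 'python'] (min_width=12, slack=1)
Line 8: ['oats', 'and'] (min_width=8, slack=5)
Line 9: ['brick', 'plate'] (min_width=11, slack=2)
Line 10: ['frog'] (min_width=4, slack=9)

Answer: 1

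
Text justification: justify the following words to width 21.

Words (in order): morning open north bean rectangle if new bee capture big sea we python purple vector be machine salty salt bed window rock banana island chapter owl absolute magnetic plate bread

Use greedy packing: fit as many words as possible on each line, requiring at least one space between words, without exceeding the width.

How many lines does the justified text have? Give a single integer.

Line 1: ['morning', 'open', 'north'] (min_width=18, slack=3)
Line 2: ['bean', 'rectangle', 'if', 'new'] (min_width=21, slack=0)
Line 3: ['bee', 'capture', 'big', 'sea'] (min_width=19, slack=2)
Line 4: ['we', 'python', 'purple'] (min_width=16, slack=5)
Line 5: ['vector', 'be', 'machine'] (min_width=17, slack=4)
Line 6: ['salty', 'salt', 'bed', 'window'] (min_width=21, slack=0)
Line 7: ['rock', 'banana', 'island'] (min_width=18, slack=3)
Line 8: ['chapter', 'owl', 'absolute'] (min_width=20, slack=1)
Line 9: ['magnetic', 'plate', 'bread'] (min_width=20, slack=1)
Total lines: 9

Answer: 9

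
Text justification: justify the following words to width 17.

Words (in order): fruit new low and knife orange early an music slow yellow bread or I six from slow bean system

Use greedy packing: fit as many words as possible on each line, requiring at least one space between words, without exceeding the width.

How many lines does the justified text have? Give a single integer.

Answer: 6

Derivation:
Line 1: ['fruit', 'new', 'low', 'and'] (min_width=17, slack=0)
Line 2: ['knife', 'orange'] (min_width=12, slack=5)
Line 3: ['early', 'an', 'music'] (min_width=14, slack=3)
Line 4: ['slow', 'yellow', 'bread'] (min_width=17, slack=0)
Line 5: ['or', 'I', 'six', 'from'] (min_width=13, slack=4)
Line 6: ['slow', 'bean', 'system'] (min_width=16, slack=1)
Total lines: 6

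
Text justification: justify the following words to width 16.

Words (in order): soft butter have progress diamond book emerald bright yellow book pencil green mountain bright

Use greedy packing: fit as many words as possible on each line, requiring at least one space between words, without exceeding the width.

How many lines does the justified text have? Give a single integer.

Answer: 7

Derivation:
Line 1: ['soft', 'butter', 'have'] (min_width=16, slack=0)
Line 2: ['progress', 'diamond'] (min_width=16, slack=0)
Line 3: ['book', 'emerald'] (min_width=12, slack=4)
Line 4: ['bright', 'yellow'] (min_width=13, slack=3)
Line 5: ['book', 'pencil'] (min_width=11, slack=5)
Line 6: ['green', 'mountain'] (min_width=14, slack=2)
Line 7: ['bright'] (min_width=6, slack=10)
Total lines: 7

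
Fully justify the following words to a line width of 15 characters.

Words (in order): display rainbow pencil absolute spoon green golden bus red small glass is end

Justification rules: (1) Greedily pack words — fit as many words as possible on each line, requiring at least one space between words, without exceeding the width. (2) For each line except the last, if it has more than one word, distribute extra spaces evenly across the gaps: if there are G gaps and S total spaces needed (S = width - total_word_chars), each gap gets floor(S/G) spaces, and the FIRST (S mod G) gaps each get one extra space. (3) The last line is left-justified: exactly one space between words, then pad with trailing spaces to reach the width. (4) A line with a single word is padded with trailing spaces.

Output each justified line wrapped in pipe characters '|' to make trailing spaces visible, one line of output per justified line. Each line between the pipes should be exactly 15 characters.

Line 1: ['display', 'rainbow'] (min_width=15, slack=0)
Line 2: ['pencil', 'absolute'] (min_width=15, slack=0)
Line 3: ['spoon', 'green'] (min_width=11, slack=4)
Line 4: ['golden', 'bus', 'red'] (min_width=14, slack=1)
Line 5: ['small', 'glass', 'is'] (min_width=14, slack=1)
Line 6: ['end'] (min_width=3, slack=12)

Answer: |display rainbow|
|pencil absolute|
|spoon     green|
|golden  bus red|
|small  glass is|
|end            |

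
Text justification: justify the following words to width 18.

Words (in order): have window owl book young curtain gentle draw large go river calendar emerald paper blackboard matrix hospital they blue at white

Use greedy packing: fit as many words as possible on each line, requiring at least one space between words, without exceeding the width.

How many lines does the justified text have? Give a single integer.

Line 1: ['have', 'window', 'owl'] (min_width=15, slack=3)
Line 2: ['book', 'young', 'curtain'] (min_width=18, slack=0)
Line 3: ['gentle', 'draw', 'large'] (min_width=17, slack=1)
Line 4: ['go', 'river', 'calendar'] (min_width=17, slack=1)
Line 5: ['emerald', 'paper'] (min_width=13, slack=5)
Line 6: ['blackboard', 'matrix'] (min_width=17, slack=1)
Line 7: ['hospital', 'they', 'blue'] (min_width=18, slack=0)
Line 8: ['at', 'white'] (min_width=8, slack=10)
Total lines: 8

Answer: 8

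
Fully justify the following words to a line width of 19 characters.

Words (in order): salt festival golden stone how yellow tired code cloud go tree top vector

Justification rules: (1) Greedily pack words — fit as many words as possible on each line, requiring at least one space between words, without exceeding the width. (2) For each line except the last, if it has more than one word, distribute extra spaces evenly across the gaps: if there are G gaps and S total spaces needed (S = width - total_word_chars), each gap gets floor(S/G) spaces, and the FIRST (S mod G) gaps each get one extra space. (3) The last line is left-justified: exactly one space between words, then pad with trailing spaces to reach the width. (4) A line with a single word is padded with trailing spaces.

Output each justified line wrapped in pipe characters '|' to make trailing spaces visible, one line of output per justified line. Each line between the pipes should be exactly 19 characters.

Line 1: ['salt', 'festival'] (min_width=13, slack=6)
Line 2: ['golden', 'stone', 'how'] (min_width=16, slack=3)
Line 3: ['yellow', 'tired', 'code'] (min_width=17, slack=2)
Line 4: ['cloud', 'go', 'tree', 'top'] (min_width=17, slack=2)
Line 5: ['vector'] (min_width=6, slack=13)

Answer: |salt       festival|
|golden   stone  how|
|yellow  tired  code|
|cloud  go  tree top|
|vector             |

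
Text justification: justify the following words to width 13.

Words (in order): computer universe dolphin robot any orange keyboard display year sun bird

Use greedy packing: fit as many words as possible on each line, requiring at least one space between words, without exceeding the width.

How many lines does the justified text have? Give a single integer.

Line 1: ['computer'] (min_width=8, slack=5)
Line 2: ['universe'] (min_width=8, slack=5)
Line 3: ['dolphin', 'robot'] (min_width=13, slack=0)
Line 4: ['any', 'orange'] (min_width=10, slack=3)
Line 5: ['keyboard'] (min_width=8, slack=5)
Line 6: ['display', 'year'] (min_width=12, slack=1)
Line 7: ['sun', 'bird'] (min_width=8, slack=5)
Total lines: 7

Answer: 7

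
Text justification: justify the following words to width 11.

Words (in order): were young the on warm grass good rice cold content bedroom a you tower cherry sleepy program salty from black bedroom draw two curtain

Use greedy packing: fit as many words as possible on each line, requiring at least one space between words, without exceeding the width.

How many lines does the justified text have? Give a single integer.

Answer: 15

Derivation:
Line 1: ['were', 'young'] (min_width=10, slack=1)
Line 2: ['the', 'on', 'warm'] (min_width=11, slack=0)
Line 3: ['grass', 'good'] (min_width=10, slack=1)
Line 4: ['rice', 'cold'] (min_width=9, slack=2)
Line 5: ['content'] (min_width=7, slack=4)
Line 6: ['bedroom', 'a'] (min_width=9, slack=2)
Line 7: ['you', 'tower'] (min_width=9, slack=2)
Line 8: ['cherry'] (min_width=6, slack=5)
Line 9: ['sleepy'] (min_width=6, slack=5)
Line 10: ['program'] (min_width=7, slack=4)
Line 11: ['salty', 'from'] (min_width=10, slack=1)
Line 12: ['black'] (min_width=5, slack=6)
Line 13: ['bedroom'] (min_width=7, slack=4)
Line 14: ['draw', 'two'] (min_width=8, slack=3)
Line 15: ['curtain'] (min_width=7, slack=4)
Total lines: 15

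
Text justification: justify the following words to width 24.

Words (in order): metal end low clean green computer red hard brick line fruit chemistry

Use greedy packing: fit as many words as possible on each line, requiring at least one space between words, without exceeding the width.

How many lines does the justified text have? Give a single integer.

Line 1: ['metal', 'end', 'low', 'clean'] (min_width=19, slack=5)
Line 2: ['green', 'computer', 'red', 'hard'] (min_width=23, slack=1)
Line 3: ['brick', 'line', 'fruit'] (min_width=16, slack=8)
Line 4: ['chemistry'] (min_width=9, slack=15)
Total lines: 4

Answer: 4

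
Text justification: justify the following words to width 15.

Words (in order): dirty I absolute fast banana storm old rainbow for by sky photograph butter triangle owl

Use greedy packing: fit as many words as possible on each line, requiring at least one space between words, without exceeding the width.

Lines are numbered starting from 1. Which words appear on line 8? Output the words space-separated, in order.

Answer: owl

Derivation:
Line 1: ['dirty', 'I'] (min_width=7, slack=8)
Line 2: ['absolute', 'fast'] (min_width=13, slack=2)
Line 3: ['banana', 'storm'] (min_width=12, slack=3)
Line 4: ['old', 'rainbow', 'for'] (min_width=15, slack=0)
Line 5: ['by', 'sky'] (min_width=6, slack=9)
Line 6: ['photograph'] (min_width=10, slack=5)
Line 7: ['butter', 'triangle'] (min_width=15, slack=0)
Line 8: ['owl'] (min_width=3, slack=12)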